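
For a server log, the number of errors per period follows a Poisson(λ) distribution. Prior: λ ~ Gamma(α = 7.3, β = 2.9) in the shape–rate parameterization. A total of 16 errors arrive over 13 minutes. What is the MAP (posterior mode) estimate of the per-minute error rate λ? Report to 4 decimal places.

1.4025

With a Gamma(shape α, rate β) prior, the Poisson likelihood is conjugate: the posterior is Gamma(α + ΣXᵢ, β + n).
Posterior: Gamma(α+S, β+n) = Gamma(7.3+16, 2.9+13) = Gamma(23.3, 15.9).
Mode of Gamma(α,β) for α≥1 is (α−1)/β = 22.3/15.9 = 1.4025.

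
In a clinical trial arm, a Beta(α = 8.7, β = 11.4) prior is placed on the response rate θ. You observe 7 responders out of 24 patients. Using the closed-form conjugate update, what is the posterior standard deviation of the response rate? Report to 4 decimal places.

0.0713

The Beta prior is conjugate to a Binomial/Bernoulli likelihood; the update adds successes to α and failures to β.
Posterior: Beta(α+k, β+n−k) = Beta(8.7+7, 11.4+17) = Beta(15.7, 28.4).
Var = αβ/((α+β)²(α+β+1)) = 15.7·28.4/(44.1²·45.1) = 0.00508352; SD = √0.00508352 = 0.0713.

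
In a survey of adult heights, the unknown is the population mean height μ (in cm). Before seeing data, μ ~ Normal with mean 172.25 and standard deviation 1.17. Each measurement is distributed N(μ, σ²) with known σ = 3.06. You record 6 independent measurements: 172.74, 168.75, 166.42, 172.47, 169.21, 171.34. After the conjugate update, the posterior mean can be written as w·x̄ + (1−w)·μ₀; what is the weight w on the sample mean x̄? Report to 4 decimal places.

For Normal data with known variance σ², a Normal(μ₀, σ₀²) prior on μ is conjugate. Posterior precision = 1/σ₀² + n/σ²; posterior mean is the precision-weighted average of μ₀ and x̄.
σ₀² = 1.17² = 1.3689, σ² = 3.06² = 9.3636. Prior precision 1/σ₀² = 1/1.3689; data precision n/σ² = 6/9.3636.
w = (n/σ²)/(1/σ₀² + n/σ²) = n·σ₀²/(σ² + n·σ₀²) = 6·1.3689/(9.3636 + 6·1.3689) = 8.2134/17.577 = 0.4673.

0.4673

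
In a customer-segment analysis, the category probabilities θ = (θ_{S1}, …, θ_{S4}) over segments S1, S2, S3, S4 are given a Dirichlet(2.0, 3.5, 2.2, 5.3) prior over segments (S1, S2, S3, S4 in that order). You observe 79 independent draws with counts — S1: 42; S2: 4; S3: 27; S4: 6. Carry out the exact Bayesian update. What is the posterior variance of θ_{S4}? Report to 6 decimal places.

The Dirichlet prior is conjugate to the Multinomial likelihood: each posterior αⱼ = prior αⱼ + observed count nⱼ.
Posterior concentration: (44.0, 7.5, 29.2, 11.3), total = 92.0.
Var[θ_j] = α_j(Σα−α_j)/((Σα)²(Σα+1)) = 11.3·80.7/(92.0²·93.0) = 0.001158.

0.001158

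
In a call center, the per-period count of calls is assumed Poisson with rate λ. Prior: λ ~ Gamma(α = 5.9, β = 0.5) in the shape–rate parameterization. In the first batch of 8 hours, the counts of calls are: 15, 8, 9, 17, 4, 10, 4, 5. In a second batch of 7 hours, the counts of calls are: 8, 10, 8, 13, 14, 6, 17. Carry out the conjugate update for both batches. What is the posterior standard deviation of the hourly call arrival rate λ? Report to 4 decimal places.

0.8004

With a Gamma(shape α, rate β) prior, the Poisson likelihood is conjugate: the posterior is Gamma(α + ΣXᵢ, β + n).
Batch 1: sum of counts S = 72 over n = 8 hours.
After batch 1: Gamma(α+S, β+n) = Gamma(5.9+72, 0.5+8) = Gamma(77.9, 8.5).
Batch 2: sum of counts S = 76 over n = 7 hours.
After batch 2: Gamma(α+S, β+n) = Gamma(77.9+76, 8.5+7) = Gamma(153.9, 15.5).
SD = √α/β = √153.9/15.5 = 0.8004.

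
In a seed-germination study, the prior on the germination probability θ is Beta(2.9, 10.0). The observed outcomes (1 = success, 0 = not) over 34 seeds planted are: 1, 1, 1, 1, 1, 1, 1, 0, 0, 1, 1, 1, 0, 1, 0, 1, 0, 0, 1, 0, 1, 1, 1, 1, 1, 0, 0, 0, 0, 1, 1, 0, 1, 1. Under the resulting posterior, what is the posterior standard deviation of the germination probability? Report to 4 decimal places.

The Beta prior is conjugate to a Binomial/Bernoulli likelihood; the update adds successes to α and failures to β.
Posterior: Beta(α+k, β+n−k) = Beta(2.9+22, 10.0+12) = Beta(24.9, 22.0).
Var = αβ/((α+β)²(α+β+1)) = 24.9·22.0/(46.9²·47.9) = 0.00519925; SD = √0.00519925 = 0.0721.

0.0721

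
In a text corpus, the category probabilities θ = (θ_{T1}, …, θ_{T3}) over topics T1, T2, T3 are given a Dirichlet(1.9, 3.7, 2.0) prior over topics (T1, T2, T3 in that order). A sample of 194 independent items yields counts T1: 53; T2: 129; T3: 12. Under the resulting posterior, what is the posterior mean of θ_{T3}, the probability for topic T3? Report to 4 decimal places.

0.0694

The Dirichlet prior is conjugate to the Multinomial likelihood: each posterior αⱼ = prior αⱼ + observed count nⱼ.
Posterior concentration: (54.9, 132.7, 14.0), total = 201.6.
E[θ_{T3}|data] = α_{T3}/Σα = 14.0/201.6 = 0.0694.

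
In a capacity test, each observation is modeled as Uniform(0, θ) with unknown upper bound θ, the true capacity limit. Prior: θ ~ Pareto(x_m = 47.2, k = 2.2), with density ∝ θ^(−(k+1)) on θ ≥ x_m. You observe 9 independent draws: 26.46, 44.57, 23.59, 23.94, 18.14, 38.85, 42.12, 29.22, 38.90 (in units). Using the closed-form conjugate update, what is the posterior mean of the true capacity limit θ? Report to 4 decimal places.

A Pareto(scale x_m, shape k) prior on the upper bound θ of Uniform(0, θ) is conjugate: posterior is Pareto(max(x_m, max xᵢ), k + n).
Sample maximum = 44.57; prior scale x_m = 47.2 → posterior scale = max = 47.20.
Posterior shape = 2.2 + 9 = 11.2.
E[θ|data] = k·x_m/(k−1) = 11.2·47.20/10.2 = 51.8275.

51.8275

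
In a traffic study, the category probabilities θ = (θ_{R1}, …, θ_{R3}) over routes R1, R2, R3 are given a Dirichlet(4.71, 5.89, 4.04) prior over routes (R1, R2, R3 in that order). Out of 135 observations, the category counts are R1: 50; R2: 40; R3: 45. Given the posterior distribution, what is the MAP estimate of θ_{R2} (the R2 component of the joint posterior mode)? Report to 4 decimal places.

0.3061

The Dirichlet prior is conjugate to the Multinomial likelihood: each posterior αⱼ = prior αⱼ + observed count nⱼ.
Posterior concentration: (54.71, 45.89, 49.04), total = 149.64.
Joint mode component: (α_{R2}−1)/(Σα−K) = 44.89/146.64 = 0.3061.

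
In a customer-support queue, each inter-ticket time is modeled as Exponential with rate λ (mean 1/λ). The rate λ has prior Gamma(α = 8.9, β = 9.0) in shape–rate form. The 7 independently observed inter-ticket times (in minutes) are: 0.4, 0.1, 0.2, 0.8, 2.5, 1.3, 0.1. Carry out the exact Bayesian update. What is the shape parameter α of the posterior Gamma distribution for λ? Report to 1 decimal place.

15.9

With a Gamma(shape α, rate β) prior on the exponential rate λ, the posterior after n observations with total T = Σxᵢ is Gamma(α+n, β+T).
Sum of observations T = 5.4 minutes; n = 7.
Posterior: Gamma(8.9+7, 9.0+5.4) = Gamma(15.9, 14.4).
Posterior α = 15.9.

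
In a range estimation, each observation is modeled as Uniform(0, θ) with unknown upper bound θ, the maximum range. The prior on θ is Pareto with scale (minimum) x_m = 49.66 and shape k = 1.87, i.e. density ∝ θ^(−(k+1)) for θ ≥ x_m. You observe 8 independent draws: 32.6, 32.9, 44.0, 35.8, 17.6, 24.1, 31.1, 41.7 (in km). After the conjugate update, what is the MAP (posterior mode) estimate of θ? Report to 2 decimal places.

49.66

A Pareto(scale x_m, shape k) prior on the upper bound θ of Uniform(0, θ) is conjugate: posterior is Pareto(max(x_m, max xᵢ), k + n).
Sample maximum = 44.0; prior scale x_m = 49.66 → posterior scale = max = 49.66.
Posterior shape = 1.87 + 8 = 9.87.
The Pareto density is decreasing on [x_m, ∞), so the mode is x_m = 49.66.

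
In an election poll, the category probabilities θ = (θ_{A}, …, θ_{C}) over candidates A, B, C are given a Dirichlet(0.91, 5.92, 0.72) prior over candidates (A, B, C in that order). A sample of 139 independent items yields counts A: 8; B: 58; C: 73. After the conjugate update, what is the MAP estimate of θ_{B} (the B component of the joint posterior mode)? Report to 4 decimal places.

The Dirichlet prior is conjugate to the Multinomial likelihood: each posterior αⱼ = prior αⱼ + observed count nⱼ.
Posterior concentration: (8.91, 63.92, 73.72), total = 146.55.
Joint mode component: (α_{B}−1)/(Σα−K) = 62.92/143.55 = 0.4383.

0.4383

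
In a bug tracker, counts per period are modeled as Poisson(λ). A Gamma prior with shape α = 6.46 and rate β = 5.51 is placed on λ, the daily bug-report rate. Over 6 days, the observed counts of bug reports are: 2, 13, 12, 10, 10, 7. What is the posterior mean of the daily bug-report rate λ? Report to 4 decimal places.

5.2528

With a Gamma(shape α, rate β) prior, the Poisson likelihood is conjugate: the posterior is Gamma(α + ΣXᵢ, β + n).
Sum of counts S = 54 over n = 6 days.
Posterior: Gamma(α+S, β+n) = Gamma(6.46+54, 5.51+6) = Gamma(60.46, 11.51).
Posterior mean = α/β = 60.46/11.51 = 5.2528.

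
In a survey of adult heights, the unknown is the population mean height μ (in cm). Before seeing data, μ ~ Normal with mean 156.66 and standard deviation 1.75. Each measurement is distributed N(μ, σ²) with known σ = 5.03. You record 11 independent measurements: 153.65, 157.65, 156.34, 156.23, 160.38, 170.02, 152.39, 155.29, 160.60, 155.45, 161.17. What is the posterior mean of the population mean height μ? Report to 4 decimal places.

157.4860

For Normal data with known variance σ², a Normal(μ₀, σ₀²) prior on μ is conjugate. Posterior precision = 1/σ₀² + n/σ²; posterior mean is the precision-weighted average of μ₀ and x̄.
Σxᵢ = 153.65 + 157.65 + 156.34 + 156.23 + 160.38 + 170.02 + 152.39 + 155.29 + 160.60 + 155.45 + 161.17 = 1739.17, so n·x̄ = 1739.17.
σ₀² = 1.75² = 3.0625, σ² = 5.03² = 25.3009; σ² + n·σ₀² = 25.3009 + 11·3.0625 = 58.9884.
Posterior mean = (μ₀/σ₀² + n·x̄/σ²)/(1/σ₀² + n/σ²) = (σ²·μ₀ + σ₀²·n·x̄)/(σ² + n·σ₀²) = (25.3009·156.66 + 3.0625·1739.17)/58.9884 = 9289.847119/58.9884 = 157.4860.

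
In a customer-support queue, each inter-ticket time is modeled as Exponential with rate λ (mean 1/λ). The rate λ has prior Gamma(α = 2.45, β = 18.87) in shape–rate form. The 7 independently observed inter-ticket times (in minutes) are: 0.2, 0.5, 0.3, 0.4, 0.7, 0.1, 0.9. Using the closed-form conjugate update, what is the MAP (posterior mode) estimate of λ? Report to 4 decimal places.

0.3846

With a Gamma(shape α, rate β) prior on the exponential rate λ, the posterior after n observations with total T = Σxᵢ is Gamma(α+n, β+T).
Sum of observations T = 3.1 minutes; n = 7.
Posterior: Gamma(2.45+7, 18.87+3.1) = Gamma(9.45, 21.97).
Mode = (α−1)/β = 0.3846.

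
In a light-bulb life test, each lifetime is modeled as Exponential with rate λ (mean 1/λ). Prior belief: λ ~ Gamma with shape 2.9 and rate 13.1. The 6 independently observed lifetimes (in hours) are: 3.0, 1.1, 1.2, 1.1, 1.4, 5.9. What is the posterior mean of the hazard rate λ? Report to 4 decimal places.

With a Gamma(shape α, rate β) prior on the exponential rate λ, the posterior after n observations with total T = Σxᵢ is Gamma(α+n, β+T).
Sum of observations T = 13.7 hours; n = 6.
Posterior: Gamma(2.9+6, 13.1+13.7) = Gamma(8.9, 26.8).
Posterior mean of λ = α/β = 8.9/26.8 = 0.3321.

0.3321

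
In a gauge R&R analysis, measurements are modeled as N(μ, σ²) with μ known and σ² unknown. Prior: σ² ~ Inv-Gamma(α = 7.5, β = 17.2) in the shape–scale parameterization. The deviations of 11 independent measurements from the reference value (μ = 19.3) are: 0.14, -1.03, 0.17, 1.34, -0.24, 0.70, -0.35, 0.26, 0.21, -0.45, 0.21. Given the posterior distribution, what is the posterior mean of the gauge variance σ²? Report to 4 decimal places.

With known mean μ and an Inverse-Gamma(α, β) prior on σ², the Normal likelihood is conjugate: posterior is Inv-Gamma(α + n/2, β + Σ(xᵢ−μ)²/2).
Σ(xᵢ−μ)² = (0.14)² + (-1.03)² + (0.17)² + (1.34)² + (-0.24)² + (0.70)² + (-0.35)² + (0.26)² + (0.21)² + (-0.45)² + (0.21)² = 3.9334.
Posterior: Inv-Gamma(7.5 + 11/2, 17.2 + 3.9334/2) = Inv-Gamma(13.00, 19.16670).
E[σ²|data] = β/(α−1) = 19.16670/12.00 = 1.5972.

1.5972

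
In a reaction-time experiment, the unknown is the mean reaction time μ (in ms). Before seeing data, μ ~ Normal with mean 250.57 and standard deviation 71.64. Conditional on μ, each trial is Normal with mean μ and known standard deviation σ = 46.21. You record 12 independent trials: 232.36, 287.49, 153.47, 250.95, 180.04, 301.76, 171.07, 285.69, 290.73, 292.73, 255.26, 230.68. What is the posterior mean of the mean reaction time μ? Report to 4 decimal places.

For Normal data with known variance σ², a Normal(μ₀, σ₀²) prior on μ is conjugate. Posterior precision = 1/σ₀² + n/σ²; posterior mean is the precision-weighted average of μ₀ and x̄.
Σxᵢ = 232.36 + 287.49 + 153.47 + 250.95 + 180.04 + 301.76 + 171.07 + 285.69 + 290.73 + 292.73 + 255.26 + 230.68 = 2932.23, so n·x̄ = 2932.23.
σ₀² = 71.64² = 5132.2896, σ² = 46.21² = 2135.3641; σ² + n·σ₀² = 2135.3641 + 12·5132.2896 = 63722.8393.
Posterior mean = (μ₀/σ₀² + n·x̄/σ²)/(1/σ₀² + n/σ²) = (σ²·μ₀ + σ₀²·n·x̄)/(σ² + n·σ₀²) = (2135.3641·250.57 + 5132.2896·2932.23)/63722.8393 = 15584111.716345/63722.8393 = 244.5608.

244.5608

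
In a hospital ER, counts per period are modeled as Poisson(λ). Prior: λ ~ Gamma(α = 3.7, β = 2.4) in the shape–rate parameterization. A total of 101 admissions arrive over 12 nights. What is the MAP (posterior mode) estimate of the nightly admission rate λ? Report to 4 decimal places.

With a Gamma(shape α, rate β) prior, the Poisson likelihood is conjugate: the posterior is Gamma(α + ΣXᵢ, β + n).
Posterior: Gamma(α+S, β+n) = Gamma(3.7+101, 2.4+12) = Gamma(104.7, 14.4).
Mode of Gamma(α,β) for α≥1 is (α−1)/β = 103.7/14.4 = 7.2014.

7.2014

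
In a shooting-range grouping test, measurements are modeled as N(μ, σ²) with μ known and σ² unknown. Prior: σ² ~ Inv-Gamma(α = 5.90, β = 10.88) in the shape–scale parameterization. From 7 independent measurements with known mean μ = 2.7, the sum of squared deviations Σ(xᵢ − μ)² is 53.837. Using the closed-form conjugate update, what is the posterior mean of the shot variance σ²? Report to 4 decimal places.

With known mean μ and an Inverse-Gamma(α, β) prior on σ², the Normal likelihood is conjugate: posterior is Inv-Gamma(α + n/2, β + Σ(xᵢ−μ)²/2).
Posterior: Inv-Gamma(5.90 + 7/2, 10.88 + 53.837/2) = Inv-Gamma(9.40, 37.7985).
E[σ²|data] = β/(α−1) = 37.7985/8.40 = 4.4998.

4.4998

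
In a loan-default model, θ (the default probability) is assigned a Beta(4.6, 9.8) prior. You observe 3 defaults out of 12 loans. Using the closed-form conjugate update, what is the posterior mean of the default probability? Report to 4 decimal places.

0.2879

The Beta prior is conjugate to a Binomial/Bernoulli likelihood; the update adds successes to α and failures to β.
Posterior: Beta(α+k, β+n−k) = Beta(4.6+3, 9.8+9) = Beta(7.6, 18.8).
Posterior mean = α/(α+β) = 7.6/26.4 = 0.2879.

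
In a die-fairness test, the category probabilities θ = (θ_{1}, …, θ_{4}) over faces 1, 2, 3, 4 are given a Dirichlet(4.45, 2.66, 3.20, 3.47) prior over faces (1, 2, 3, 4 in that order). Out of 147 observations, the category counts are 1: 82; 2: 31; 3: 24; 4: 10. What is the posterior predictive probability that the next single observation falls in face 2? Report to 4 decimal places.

The Dirichlet prior is conjugate to the Multinomial likelihood: each posterior αⱼ = prior αⱼ + observed count nⱼ.
Posterior concentration: (86.45, 33.66, 27.20, 13.47), total = 160.78.
P(next = 2 | data) = α_{2}/Σα = 0.2094.

0.2094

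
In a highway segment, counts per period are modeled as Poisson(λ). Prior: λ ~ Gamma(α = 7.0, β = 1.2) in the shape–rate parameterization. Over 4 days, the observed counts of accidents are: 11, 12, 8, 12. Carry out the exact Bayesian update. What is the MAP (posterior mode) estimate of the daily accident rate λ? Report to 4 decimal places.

9.4231

With a Gamma(shape α, rate β) prior, the Poisson likelihood is conjugate: the posterior is Gamma(α + ΣXᵢ, β + n).
Sum of counts S = 43 over n = 4 days.
Posterior: Gamma(α+S, β+n) = Gamma(7.0+43, 1.2+4) = Gamma(50.0, 5.2).
Mode of Gamma(α,β) for α≥1 is (α−1)/β = 49.0/5.2 = 9.4231.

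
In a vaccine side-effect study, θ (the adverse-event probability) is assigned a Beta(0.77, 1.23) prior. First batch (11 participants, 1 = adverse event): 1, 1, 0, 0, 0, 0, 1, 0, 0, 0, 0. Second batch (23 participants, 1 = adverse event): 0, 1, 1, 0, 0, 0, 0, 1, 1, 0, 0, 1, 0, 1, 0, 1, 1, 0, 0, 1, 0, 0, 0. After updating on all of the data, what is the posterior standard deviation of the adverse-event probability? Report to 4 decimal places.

0.0787

The Beta prior is conjugate to a Binomial/Bernoulli likelihood; the update adds successes to α and failures to β.
After batch 1: Beta(0.77+3, 1.23+8) = Beta(3.77, 9.23).
After batch 2: Beta(3.77+9, 9.23+14) = Beta(12.77, 23.23).
Var = αβ/((α+β)²(α+β+1)) = 12.77·23.23/(36.00²·37.00) = 0.00618633; SD = √0.00618633 = 0.0787.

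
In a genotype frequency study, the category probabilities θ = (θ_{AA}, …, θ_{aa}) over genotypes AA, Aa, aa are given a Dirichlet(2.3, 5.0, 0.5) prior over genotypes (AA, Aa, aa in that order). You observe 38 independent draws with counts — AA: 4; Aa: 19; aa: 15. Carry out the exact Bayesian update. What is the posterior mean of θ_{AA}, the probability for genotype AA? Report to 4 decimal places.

0.1376

The Dirichlet prior is conjugate to the Multinomial likelihood: each posterior αⱼ = prior αⱼ + observed count nⱼ.
Posterior concentration: (6.3, 24.0, 15.5), total = 45.8.
E[θ_{AA}|data] = α_{AA}/Σα = 6.3/45.8 = 0.1376.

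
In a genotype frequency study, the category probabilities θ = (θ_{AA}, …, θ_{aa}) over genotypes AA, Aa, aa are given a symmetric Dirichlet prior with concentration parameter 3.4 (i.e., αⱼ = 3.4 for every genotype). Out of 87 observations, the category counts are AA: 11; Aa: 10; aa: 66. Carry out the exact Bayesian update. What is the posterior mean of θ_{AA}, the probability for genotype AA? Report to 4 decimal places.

The Dirichlet prior is conjugate to the Multinomial likelihood: each posterior αⱼ = prior αⱼ + observed count nⱼ.
Posterior concentration: (14.4, 13.4, 69.4), total = 97.2.
E[θ_{AA}|data] = α_{AA}/Σα = 14.4/97.2 = 0.1481.

0.1481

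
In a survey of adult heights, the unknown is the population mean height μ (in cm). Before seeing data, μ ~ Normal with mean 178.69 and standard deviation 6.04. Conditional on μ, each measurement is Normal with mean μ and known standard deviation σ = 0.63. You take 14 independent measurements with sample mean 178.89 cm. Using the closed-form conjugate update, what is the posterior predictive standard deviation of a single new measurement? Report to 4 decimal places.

For Normal data with known variance σ², a Normal(μ₀, σ₀²) prior on μ is conjugate. Posterior precision = 1/σ₀² + n/σ²; posterior mean is the precision-weighted average of μ₀ and x̄.
σ₀² = 6.04² = 36.4816, σ² = 0.63² = 0.3969; σ² + n·σ₀² = 0.3969 + 14·36.4816 = 511.1393.
Posterior precision = 1/σ₀² + n/σ² = 1/36.4816 + 14/0.3969 = (σ² + n·σ₀²)/(σ₀²σ²) = 511.1393/(36.4816·0.3969); posterior variance σₙ² = σ₀²σ²/(σ² + n·σ₀²) = 36.4816·0.3969/511.1393 = 0.028328.
Predictive variance for one new observation = σₙ² + σ² = 36.4816·0.3969/511.1393 + 0.3969 = σ²·(σ₀² + 511.1393)/511.1393 = 0.3969·547.6209/511.1393 = 0.425228; SD = √(0.3969·547.6209/511.1393) = 0.6521.

0.6521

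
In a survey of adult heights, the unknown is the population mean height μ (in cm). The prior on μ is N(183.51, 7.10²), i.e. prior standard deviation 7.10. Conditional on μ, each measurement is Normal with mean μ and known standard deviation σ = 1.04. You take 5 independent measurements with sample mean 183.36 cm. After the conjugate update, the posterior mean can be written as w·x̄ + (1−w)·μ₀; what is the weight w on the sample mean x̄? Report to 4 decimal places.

0.9957

For Normal data with known variance σ², a Normal(μ₀, σ₀²) prior on μ is conjugate. Posterior precision = 1/σ₀² + n/σ²; posterior mean is the precision-weighted average of μ₀ and x̄.
σ₀² = 7.10² = 50.41, σ² = 1.04² = 1.0816. Prior precision 1/σ₀² = 1/50.41; data precision n/σ² = 5/1.0816.
w = (n/σ²)/(1/σ₀² + n/σ²) = n·σ₀²/(σ² + n·σ₀²) = 5·50.41/(1.0816 + 5·50.41) = 252.05/253.1316 = 0.9957.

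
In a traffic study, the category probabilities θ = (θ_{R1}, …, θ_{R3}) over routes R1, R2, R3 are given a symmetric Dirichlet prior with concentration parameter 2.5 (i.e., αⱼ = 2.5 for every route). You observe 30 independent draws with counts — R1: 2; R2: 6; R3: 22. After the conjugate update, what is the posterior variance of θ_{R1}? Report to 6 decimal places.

The Dirichlet prior is conjugate to the Multinomial likelihood: each posterior αⱼ = prior αⱼ + observed count nⱼ.
Posterior concentration: (4.5, 8.5, 24.5), total = 37.5.
Var[θ_j] = α_j(Σα−α_j)/((Σα)²(Σα+1)) = 4.5·33.0/(37.5²·38.5) = 0.002743.

0.002743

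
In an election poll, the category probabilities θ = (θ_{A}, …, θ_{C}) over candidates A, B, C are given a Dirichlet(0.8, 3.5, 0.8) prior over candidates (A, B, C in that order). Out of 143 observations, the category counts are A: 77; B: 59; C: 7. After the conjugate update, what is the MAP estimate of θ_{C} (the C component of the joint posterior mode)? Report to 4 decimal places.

0.0469

The Dirichlet prior is conjugate to the Multinomial likelihood: each posterior αⱼ = prior αⱼ + observed count nⱼ.
Posterior concentration: (77.8, 62.5, 7.8), total = 148.1.
Joint mode component: (α_{C}−1)/(Σα−K) = 6.8/145.1 = 0.0469.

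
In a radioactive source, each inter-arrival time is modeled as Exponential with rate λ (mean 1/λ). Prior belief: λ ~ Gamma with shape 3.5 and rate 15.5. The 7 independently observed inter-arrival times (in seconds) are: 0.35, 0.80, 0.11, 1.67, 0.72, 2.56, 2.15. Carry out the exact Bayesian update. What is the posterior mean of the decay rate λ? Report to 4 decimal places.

With a Gamma(shape α, rate β) prior on the exponential rate λ, the posterior after n observations with total T = Σxᵢ is Gamma(α+n, β+T).
Sum of observations T = 8.36 seconds; n = 7.
Posterior: Gamma(3.5+7, 15.5+8.36) = Gamma(10.5, 23.86).
Posterior mean of λ = α/β = 10.5/23.86 = 0.4401.

0.4401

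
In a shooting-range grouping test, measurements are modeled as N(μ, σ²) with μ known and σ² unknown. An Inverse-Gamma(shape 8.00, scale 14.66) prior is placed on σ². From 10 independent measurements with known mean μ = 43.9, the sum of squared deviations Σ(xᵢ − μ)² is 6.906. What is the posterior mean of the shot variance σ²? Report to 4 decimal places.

1.5094

With known mean μ and an Inverse-Gamma(α, β) prior on σ², the Normal likelihood is conjugate: posterior is Inv-Gamma(α + n/2, β + Σ(xᵢ−μ)²/2).
Posterior: Inv-Gamma(8.00 + 10/2, 14.66 + 6.906/2) = Inv-Gamma(13.00, 18.1130).
E[σ²|data] = β/(α−1) = 18.1130/12.00 = 1.5094.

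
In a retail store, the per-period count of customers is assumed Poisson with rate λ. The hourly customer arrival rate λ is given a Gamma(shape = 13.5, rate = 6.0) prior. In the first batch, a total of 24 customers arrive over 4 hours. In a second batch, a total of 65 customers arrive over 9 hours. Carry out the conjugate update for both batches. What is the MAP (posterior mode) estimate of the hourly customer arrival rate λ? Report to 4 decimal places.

5.3421

With a Gamma(shape α, rate β) prior, the Poisson likelihood is conjugate: the posterior is Gamma(α + ΣXᵢ, β + n).
After batch 1: Gamma(α+S, β+n) = Gamma(13.5+24, 6.0+4) = Gamma(37.5, 10.0).
After batch 2: Gamma(α+S, β+n) = Gamma(37.5+65, 10.0+9) = Gamma(102.5, 19.0).
Mode of Gamma(α,β) for α≥1 is (α−1)/β = 101.5/19.0 = 5.3421.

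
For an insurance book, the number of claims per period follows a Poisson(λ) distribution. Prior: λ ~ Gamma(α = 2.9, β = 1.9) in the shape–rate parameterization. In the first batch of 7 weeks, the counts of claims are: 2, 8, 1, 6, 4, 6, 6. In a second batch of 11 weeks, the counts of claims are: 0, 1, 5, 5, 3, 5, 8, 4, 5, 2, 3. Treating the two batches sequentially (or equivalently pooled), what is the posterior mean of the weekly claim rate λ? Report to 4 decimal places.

With a Gamma(shape α, rate β) prior, the Poisson likelihood is conjugate: the posterior is Gamma(α + ΣXᵢ, β + n).
Batch 1: sum of counts S = 33 over n = 7 weeks.
After batch 1: Gamma(α+S, β+n) = Gamma(2.9+33, 1.9+7) = Gamma(35.9, 8.9).
Batch 2: sum of counts S = 41 over n = 11 weeks.
After batch 2: Gamma(α+S, β+n) = Gamma(35.9+41, 8.9+11) = Gamma(76.9, 19.9).
Posterior mean = α/β = 76.9/19.9 = 3.8643.

3.8643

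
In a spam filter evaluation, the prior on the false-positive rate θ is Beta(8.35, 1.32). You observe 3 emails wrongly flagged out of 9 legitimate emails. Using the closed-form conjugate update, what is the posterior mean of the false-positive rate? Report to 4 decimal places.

The Beta prior is conjugate to a Binomial/Bernoulli likelihood; the update adds successes to α and failures to β.
Posterior: Beta(α+k, β+n−k) = Beta(8.35+3, 1.32+6) = Beta(11.35, 7.32).
Posterior mean = α/(α+β) = 11.35/18.67 = 0.6079.

0.6079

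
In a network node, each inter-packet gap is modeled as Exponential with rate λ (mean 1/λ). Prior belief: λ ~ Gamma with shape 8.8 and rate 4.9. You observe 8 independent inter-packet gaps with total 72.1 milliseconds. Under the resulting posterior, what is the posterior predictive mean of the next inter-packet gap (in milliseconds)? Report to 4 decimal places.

4.8734

With a Gamma(shape α, rate β) prior on the exponential rate λ, the posterior after n observations with total T = Σxᵢ is Gamma(α+n, β+T).
Posterior: Gamma(8.8+8, 4.9+72.1) = Gamma(16.8, 77.0).
The predictive distribution for the next observation is Lomax; its mean is β/(α−1) = 77.0/15.8 = 4.8734.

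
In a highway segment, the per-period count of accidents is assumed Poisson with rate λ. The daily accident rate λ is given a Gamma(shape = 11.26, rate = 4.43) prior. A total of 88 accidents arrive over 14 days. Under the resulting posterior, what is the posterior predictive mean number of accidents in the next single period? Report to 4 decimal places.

5.3858

With a Gamma(shape α, rate β) prior, the Poisson likelihood is conjugate: the posterior is Gamma(α + ΣXᵢ, β + n).
Posterior: Gamma(α+S, β+n) = Gamma(11.26+88, 4.43+14) = Gamma(99.26, 18.43).
The predictive distribution for one future period is NegBinom with mean α/β = 5.3858.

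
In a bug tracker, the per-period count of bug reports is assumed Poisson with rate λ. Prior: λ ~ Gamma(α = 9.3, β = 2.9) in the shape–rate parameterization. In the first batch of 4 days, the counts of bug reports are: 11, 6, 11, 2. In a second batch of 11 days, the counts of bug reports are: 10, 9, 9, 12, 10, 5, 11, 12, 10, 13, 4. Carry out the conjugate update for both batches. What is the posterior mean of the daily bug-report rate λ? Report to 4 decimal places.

With a Gamma(shape α, rate β) prior, the Poisson likelihood is conjugate: the posterior is Gamma(α + ΣXᵢ, β + n).
Batch 1: sum of counts S = 30 over n = 4 days.
After batch 1: Gamma(α+S, β+n) = Gamma(9.3+30, 2.9+4) = Gamma(39.3, 6.9).
Batch 2: sum of counts S = 105 over n = 11 days.
After batch 2: Gamma(α+S, β+n) = Gamma(39.3+105, 6.9+11) = Gamma(144.3, 17.9).
Posterior mean = α/β = 144.3/17.9 = 8.0615.

8.0615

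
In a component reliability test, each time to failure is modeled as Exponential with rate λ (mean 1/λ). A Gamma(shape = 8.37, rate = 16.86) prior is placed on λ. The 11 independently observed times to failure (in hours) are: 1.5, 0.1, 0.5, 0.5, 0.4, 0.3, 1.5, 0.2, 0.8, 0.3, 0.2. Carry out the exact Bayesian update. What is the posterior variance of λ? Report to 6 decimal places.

0.036112

With a Gamma(shape α, rate β) prior on the exponential rate λ, the posterior after n observations with total T = Σxᵢ is Gamma(α+n, β+T).
Sum of observations T = 6.3 hours; n = 11.
Posterior: Gamma(8.37+11, 16.86+6.3) = Gamma(19.37, 23.16).
Var = α/β² = 0.036112.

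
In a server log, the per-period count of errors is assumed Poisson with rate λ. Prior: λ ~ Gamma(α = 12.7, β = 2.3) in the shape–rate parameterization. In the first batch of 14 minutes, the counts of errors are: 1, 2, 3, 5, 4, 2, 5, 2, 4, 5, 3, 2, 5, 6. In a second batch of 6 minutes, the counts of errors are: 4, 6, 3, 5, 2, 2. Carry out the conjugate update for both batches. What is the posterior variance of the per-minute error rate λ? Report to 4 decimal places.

0.1683

With a Gamma(shape α, rate β) prior, the Poisson likelihood is conjugate: the posterior is Gamma(α + ΣXᵢ, β + n).
Batch 1: sum of counts S = 49 over n = 14 minutes.
After batch 1: Gamma(α+S, β+n) = Gamma(12.7+49, 2.3+14) = Gamma(61.7, 16.3).
Batch 2: sum of counts S = 22 over n = 6 minutes.
After batch 2: Gamma(α+S, β+n) = Gamma(61.7+22, 16.3+6) = Gamma(83.7, 22.3).
Var = α/β² = 83.7/22.3² = 0.1683.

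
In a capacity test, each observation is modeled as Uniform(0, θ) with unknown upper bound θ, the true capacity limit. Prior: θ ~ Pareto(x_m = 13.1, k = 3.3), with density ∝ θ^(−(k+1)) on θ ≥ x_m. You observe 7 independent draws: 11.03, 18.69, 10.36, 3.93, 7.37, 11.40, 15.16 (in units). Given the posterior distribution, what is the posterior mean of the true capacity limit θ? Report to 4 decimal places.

A Pareto(scale x_m, shape k) prior on the upper bound θ of Uniform(0, θ) is conjugate: posterior is Pareto(max(x_m, max xᵢ), k + n).
Sample maximum = 18.69; prior scale x_m = 13.1 → posterior scale = max = 18.69.
Posterior shape = 3.3 + 7 = 10.3.
E[θ|data] = k·x_m/(k−1) = 10.3·18.69/9.3 = 20.6997.

20.6997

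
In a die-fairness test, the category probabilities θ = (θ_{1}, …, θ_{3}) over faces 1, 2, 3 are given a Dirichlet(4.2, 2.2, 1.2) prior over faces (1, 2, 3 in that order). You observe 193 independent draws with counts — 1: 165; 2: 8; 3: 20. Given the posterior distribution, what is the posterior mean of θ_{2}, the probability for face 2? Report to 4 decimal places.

The Dirichlet prior is conjugate to the Multinomial likelihood: each posterior αⱼ = prior αⱼ + observed count nⱼ.
Posterior concentration: (169.2, 10.2, 21.2), total = 200.6.
E[θ_{2}|data] = α_{2}/Σα = 10.2/200.6 = 0.0508.

0.0508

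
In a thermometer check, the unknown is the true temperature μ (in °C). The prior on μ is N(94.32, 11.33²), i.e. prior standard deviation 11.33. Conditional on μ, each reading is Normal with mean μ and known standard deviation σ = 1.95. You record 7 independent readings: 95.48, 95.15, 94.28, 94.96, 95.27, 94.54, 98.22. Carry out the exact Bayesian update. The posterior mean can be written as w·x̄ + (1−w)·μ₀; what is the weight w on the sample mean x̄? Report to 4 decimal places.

0.9958

For Normal data with known variance σ², a Normal(μ₀, σ₀²) prior on μ is conjugate. Posterior precision = 1/σ₀² + n/σ²; posterior mean is the precision-weighted average of μ₀ and x̄.
σ₀² = 11.33² = 128.3689, σ² = 1.95² = 3.8025. Prior precision 1/σ₀² = 1/128.3689; data precision n/σ² = 7/3.8025.
w = (n/σ²)/(1/σ₀² + n/σ²) = n·σ₀²/(σ² + n·σ₀²) = 7·128.3689/(3.8025 + 7·128.3689) = 898.5823/902.3848 = 0.9958.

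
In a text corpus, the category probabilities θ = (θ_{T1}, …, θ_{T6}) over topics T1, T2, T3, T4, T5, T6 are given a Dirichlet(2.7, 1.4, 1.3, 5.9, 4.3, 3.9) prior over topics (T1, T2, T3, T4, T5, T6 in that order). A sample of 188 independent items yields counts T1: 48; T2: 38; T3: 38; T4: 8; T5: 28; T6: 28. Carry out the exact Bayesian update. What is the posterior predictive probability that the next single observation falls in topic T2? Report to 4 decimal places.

0.1899

The Dirichlet prior is conjugate to the Multinomial likelihood: each posterior αⱼ = prior αⱼ + observed count nⱼ.
Posterior concentration: (50.7, 39.4, 39.3, 13.9, 32.3, 31.9), total = 207.5.
P(next = T2 | data) = α_{T2}/Σα = 0.1899.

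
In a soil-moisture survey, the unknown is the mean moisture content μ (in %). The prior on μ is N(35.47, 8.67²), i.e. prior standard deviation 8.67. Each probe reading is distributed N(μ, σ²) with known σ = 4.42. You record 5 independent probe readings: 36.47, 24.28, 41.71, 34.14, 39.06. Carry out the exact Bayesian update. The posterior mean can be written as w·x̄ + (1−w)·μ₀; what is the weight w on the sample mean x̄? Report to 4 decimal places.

For Normal data with known variance σ², a Normal(μ₀, σ₀²) prior on μ is conjugate. Posterior precision = 1/σ₀² + n/σ²; posterior mean is the precision-weighted average of μ₀ and x̄.
σ₀² = 8.67² = 75.1689, σ² = 4.42² = 19.5364. Prior precision 1/σ₀² = 1/75.1689; data precision n/σ² = 5/19.5364.
w = (n/σ²)/(1/σ₀² + n/σ²) = n·σ₀²/(σ² + n·σ₀²) = 5·75.1689/(19.5364 + 5·75.1689) = 375.8445/395.3809 = 0.9506.

0.9506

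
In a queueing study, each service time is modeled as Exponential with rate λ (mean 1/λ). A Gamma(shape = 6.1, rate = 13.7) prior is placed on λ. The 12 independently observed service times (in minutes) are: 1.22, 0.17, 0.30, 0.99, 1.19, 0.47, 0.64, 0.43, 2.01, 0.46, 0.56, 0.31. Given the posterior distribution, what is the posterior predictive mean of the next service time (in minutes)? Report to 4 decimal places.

1.3129

With a Gamma(shape α, rate β) prior on the exponential rate λ, the posterior after n observations with total T = Σxᵢ is Gamma(α+n, β+T).
Sum of observations T = 8.75 minutes; n = 12.
Posterior: Gamma(6.1+12, 13.7+8.75) = Gamma(18.1, 22.45).
The predictive distribution for the next observation is Lomax; its mean is β/(α−1) = 22.45/17.1 = 1.3129.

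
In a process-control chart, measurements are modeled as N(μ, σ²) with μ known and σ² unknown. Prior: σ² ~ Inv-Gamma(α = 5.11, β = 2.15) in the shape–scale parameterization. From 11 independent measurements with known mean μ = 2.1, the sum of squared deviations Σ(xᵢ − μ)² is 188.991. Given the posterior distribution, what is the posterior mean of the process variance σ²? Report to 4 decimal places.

With known mean μ and an Inverse-Gamma(α, β) prior on σ², the Normal likelihood is conjugate: posterior is Inv-Gamma(α + n/2, β + Σ(xᵢ−μ)²/2).
Posterior: Inv-Gamma(5.11 + 11/2, 2.15 + 188.991/2) = Inv-Gamma(10.61, 96.6455).
E[σ²|data] = β/(α−1) = 96.6455/9.61 = 10.0568.

10.0568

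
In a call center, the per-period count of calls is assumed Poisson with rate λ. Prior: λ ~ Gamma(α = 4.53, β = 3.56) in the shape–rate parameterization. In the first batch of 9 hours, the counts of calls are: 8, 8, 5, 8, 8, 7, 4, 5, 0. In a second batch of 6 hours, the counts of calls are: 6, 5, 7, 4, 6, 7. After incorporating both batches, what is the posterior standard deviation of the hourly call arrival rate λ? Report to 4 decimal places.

With a Gamma(shape α, rate β) prior, the Poisson likelihood is conjugate: the posterior is Gamma(α + ΣXᵢ, β + n).
Batch 1: sum of counts S = 53 over n = 9 hours.
After batch 1: Gamma(α+S, β+n) = Gamma(4.53+53, 3.56+9) = Gamma(57.53, 12.56).
Batch 2: sum of counts S = 35 over n = 6 hours.
After batch 2: Gamma(α+S, β+n) = Gamma(57.53+35, 12.56+6) = Gamma(92.53, 18.56).
SD = √α/β = √92.53/18.56 = 0.5183.

0.5183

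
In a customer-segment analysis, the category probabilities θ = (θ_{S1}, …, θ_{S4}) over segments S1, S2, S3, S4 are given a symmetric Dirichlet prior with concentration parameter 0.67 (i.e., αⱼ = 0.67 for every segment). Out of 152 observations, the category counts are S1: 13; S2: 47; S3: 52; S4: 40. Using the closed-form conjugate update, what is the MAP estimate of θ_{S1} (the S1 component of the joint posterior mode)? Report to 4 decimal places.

0.0841

The Dirichlet prior is conjugate to the Multinomial likelihood: each posterior αⱼ = prior αⱼ + observed count nⱼ.
Posterior concentration: (13.67, 47.67, 52.67, 40.67), total = 154.68.
Joint mode component: (α_{S1}−1)/(Σα−K) = 12.67/150.68 = 0.0841.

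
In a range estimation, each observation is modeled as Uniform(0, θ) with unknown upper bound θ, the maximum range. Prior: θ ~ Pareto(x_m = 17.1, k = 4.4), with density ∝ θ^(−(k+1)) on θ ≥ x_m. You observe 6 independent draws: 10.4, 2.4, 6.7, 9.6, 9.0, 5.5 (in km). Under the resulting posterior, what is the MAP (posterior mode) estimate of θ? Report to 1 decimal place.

17.1

A Pareto(scale x_m, shape k) prior on the upper bound θ of Uniform(0, θ) is conjugate: posterior is Pareto(max(x_m, max xᵢ), k + n).
Sample maximum = 10.4; prior scale x_m = 17.1 → posterior scale = max = 17.1.
Posterior shape = 4.4 + 6 = 10.4.
The Pareto density is decreasing on [x_m, ∞), so the mode is x_m = 17.1.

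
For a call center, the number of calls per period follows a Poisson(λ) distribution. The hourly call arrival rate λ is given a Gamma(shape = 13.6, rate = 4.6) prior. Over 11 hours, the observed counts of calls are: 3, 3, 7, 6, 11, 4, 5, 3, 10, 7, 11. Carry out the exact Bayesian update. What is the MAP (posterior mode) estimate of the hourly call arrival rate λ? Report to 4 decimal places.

5.2949

With a Gamma(shape α, rate β) prior, the Poisson likelihood is conjugate: the posterior is Gamma(α + ΣXᵢ, β + n).
Sum of counts S = 70 over n = 11 hours.
Posterior: Gamma(α+S, β+n) = Gamma(13.6+70, 4.6+11) = Gamma(83.6, 15.6).
Mode of Gamma(α,β) for α≥1 is (α−1)/β = 82.6/15.6 = 5.2949.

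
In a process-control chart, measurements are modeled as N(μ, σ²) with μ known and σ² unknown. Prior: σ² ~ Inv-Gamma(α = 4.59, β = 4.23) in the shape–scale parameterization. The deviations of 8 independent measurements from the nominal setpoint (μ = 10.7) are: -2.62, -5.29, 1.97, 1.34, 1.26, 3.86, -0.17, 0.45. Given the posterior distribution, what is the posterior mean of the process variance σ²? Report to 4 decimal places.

With known mean μ and an Inverse-Gamma(α, β) prior on σ², the Normal likelihood is conjugate: posterior is Inv-Gamma(α + n/2, β + Σ(xᵢ−μ)²/2).
Σ(xᵢ−μ)² = (-2.62)² + (-5.29)² + (1.97)² + (1.34)² + (1.26)² + (3.86)² + (-0.17)² + (0.45)² = 57.2436.
Posterior: Inv-Gamma(4.59 + 8/2, 4.23 + 57.2436/2) = Inv-Gamma(8.59, 32.85180).
E[σ²|data] = β/(α−1) = 32.85180/7.59 = 4.3283.

4.3283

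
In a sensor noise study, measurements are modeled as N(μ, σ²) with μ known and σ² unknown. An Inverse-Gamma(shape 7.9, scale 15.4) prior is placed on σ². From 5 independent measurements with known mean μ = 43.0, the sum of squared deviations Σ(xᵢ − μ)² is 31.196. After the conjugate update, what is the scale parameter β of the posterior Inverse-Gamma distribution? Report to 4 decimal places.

30.9980

With known mean μ and an Inverse-Gamma(α, β) prior on σ², the Normal likelihood is conjugate: posterior is Inv-Gamma(α + n/2, β + Σ(xᵢ−μ)²/2).
Posterior: Inv-Gamma(7.9 + 5/2, 15.4 + 31.196/2) = Inv-Gamma(10.40, 30.9980).
Posterior β = 30.9980.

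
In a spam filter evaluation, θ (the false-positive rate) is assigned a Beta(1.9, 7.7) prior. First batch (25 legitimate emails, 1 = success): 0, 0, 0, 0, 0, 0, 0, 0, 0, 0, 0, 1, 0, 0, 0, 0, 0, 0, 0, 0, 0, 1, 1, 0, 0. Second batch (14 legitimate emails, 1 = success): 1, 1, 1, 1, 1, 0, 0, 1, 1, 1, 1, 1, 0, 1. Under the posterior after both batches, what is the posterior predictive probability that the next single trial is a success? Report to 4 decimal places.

0.3272

The Beta prior is conjugate to a Binomial/Bernoulli likelihood; the update adds successes to α and failures to β.
After batch 1: Beta(1.9+3, 7.7+22) = Beta(4.9, 29.7).
After batch 2: Beta(4.9+11, 29.7+3) = Beta(15.9, 32.7).
For a single future Bernoulli trial, P(success | data) = α/(α+β) = 0.3272.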